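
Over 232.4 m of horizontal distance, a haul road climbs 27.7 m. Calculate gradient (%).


Formula: Gradient = rise / run * 100
Gradient = 27.7 / 232.4 * 100 = 11.9%

11.9


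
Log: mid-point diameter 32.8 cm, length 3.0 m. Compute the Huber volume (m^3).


Huber: V = Am * L,  Am = pi*(Dm/200)^2
Am = pi*(32.8/200)^2 = 0.084496 m^2
V = 0.084496*3.0 = 0.2535 m^3

0.2535


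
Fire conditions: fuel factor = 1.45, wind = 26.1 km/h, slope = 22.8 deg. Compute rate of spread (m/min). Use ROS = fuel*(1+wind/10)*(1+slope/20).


Formula: ROS = fuel * (1 + wind/10) * (1 + slope/20)
Wind factor = 1 + 26.1/10 = 3.61
Slope factor = 1 + 22.8/20 = 2.14
ROS = 1.45 * 3.61 * 2.14 = 11.2 m/min

11.2


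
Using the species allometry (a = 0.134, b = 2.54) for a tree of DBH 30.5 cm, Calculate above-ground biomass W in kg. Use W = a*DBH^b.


Formula: W = a * DBH^b  (allometric power law)
DBH^b = 30.5^2.54 = 5890.0854
W = 0.134 * 5890.0854 = 789.3 kg

789.3


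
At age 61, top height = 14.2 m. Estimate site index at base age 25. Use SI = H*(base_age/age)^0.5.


Formula: SI = H_dom * (base_age / age)^0.5
Age ratio = 25 / 61 = 0.40984
sqrt(age_ratio) = 0.64018
SI = 14.2 * 0.64018 = 9.1 m

9.1


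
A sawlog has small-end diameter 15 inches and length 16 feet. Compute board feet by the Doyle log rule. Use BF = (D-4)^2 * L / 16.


Doyle: BF = (D - 4)^2 * L / 16
Adjusted diameter = 15 - 4 = 11 in
(D-4)^2 = 11^2 = 121
BF = 121 * 16 / 16 = 121 BF

121


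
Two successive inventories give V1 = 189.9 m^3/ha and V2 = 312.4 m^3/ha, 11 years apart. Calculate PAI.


Formula: PAI = (V_T2 - V_T1) / (T2 - T1)
Volume increment = 312.4 - 189.9 = 122.5 m^3/ha
PAI = 122.5 / 11 = 11.14 m^3/ha/year

11.14


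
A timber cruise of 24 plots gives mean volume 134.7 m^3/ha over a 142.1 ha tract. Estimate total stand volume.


Formula: Total Volume = Mean Volume per ha * Total Area
Total Volume = 134.7 m^3/ha * 142.1 ha
Total Volume = 19141 m^3

19141


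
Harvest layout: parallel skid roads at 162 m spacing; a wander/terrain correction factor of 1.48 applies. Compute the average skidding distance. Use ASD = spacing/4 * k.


Formula: ASD = (spacing / 4) * correction
Uncorrected distance = spacing / 4 = 162 / 4 = 40.5 m
ASD = 40.5 * 1.48 = 60 m

60


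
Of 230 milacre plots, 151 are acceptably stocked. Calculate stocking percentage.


Formula: Stocking % = stocked plots / total plots * 100
Stocking = 151 / 230 * 100
Stocking = 0.6565 * 100 = 65.7%

65.7


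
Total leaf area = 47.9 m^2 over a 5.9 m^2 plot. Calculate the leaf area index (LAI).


Formula: LAI = total leaf area / ground area  (dimensionless)
LAI = 47.9 m^2 / 5.9 m^2
LAI = 8.12

8.12


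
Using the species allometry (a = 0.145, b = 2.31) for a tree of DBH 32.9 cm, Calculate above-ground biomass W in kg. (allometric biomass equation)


Formula: W = a * DBH^b  (allometric power law)
DBH^b = 32.9^2.31 = 3196.852
W = 0.145 * 3196.852 = 463.5 kg

463.5


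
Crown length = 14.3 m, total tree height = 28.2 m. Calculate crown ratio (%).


Formula: Crown Ratio = (Crown Length / Total Height) * 100
CR = (14.3 m / 28.2 m) * 100
CR = 0.5071 * 100 = 50.7%

50.7


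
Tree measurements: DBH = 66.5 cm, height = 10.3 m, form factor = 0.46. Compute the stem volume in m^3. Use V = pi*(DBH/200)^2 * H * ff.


Formula: V = pi * (DBH/200)^2 * H * ff
Radius = DBH/200 = 66.5/200 = 0.3325 m
Radius^2 = 0.3325^2 = 0.11055625 m^2
V = pi * 0.11055625 * 10.3 * 0.46
V = 1.646 m^3

1.646


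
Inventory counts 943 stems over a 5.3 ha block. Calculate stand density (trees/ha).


Formula: Stand Density = N_trees / Area_ha
Density = 943 trees / 5.3 ha
Density = 178 trees/ha

178


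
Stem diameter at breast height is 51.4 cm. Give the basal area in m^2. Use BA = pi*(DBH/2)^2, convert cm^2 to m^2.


Formula: BA = pi * (DBH/2)^2 / 10000  (cm^2 to m^2)
Radius = DBH/2 = 51.4/2 = 25.7 cm
BA = pi * 25.7^2 / 10000
   = 2074.9905 cm^2 / 10000
   = 0.2075 m^2

0.2075


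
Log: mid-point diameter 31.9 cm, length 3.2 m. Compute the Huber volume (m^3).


Huber: V = Am * L,  Am = pi*(Dm/200)^2
Am = pi*(31.9/200)^2 = 0.079923 m^2
V = 0.079923*3.2 = 0.2558 m^3

0.2558


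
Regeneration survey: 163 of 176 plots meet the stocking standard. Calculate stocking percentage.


Formula: Stocking % = stocked plots / total plots * 100
Stocking = 163 / 176 * 100
Stocking = 0.9261 * 100 = 92.6%

92.6


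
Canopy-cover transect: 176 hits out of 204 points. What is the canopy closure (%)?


Formula: Canopy closure = covered points / total points * 100
Closure = 176 / 204 * 100
Closure = 0.8627 * 100 = 86.3%

86.3


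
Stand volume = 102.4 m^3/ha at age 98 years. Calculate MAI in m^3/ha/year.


Formula: MAI = Total Volume / Stand Age
MAI = 102.4 m^3/ha / 98 years
MAI = 1.04 m^3/ha/year

1.04


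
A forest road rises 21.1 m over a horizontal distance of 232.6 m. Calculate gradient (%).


Formula: Gradient = rise / run * 100
Gradient = 21.1 / 232.6 * 100 = 9.1%

9.1


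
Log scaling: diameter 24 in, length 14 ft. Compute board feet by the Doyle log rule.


Doyle: BF = (D - 4)^2 * L / 16
Adjusted diameter = 24 - 4 = 20 in
(D-4)^2 = 20^2 = 400
BF = 400 * 14 / 16 = 350 BF

350


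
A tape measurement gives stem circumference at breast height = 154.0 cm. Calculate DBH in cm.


Formula: DBH = C / pi
DBH = 154.0 / pi
pi = 3.14159...
DBH = 49.0 cm

49.0


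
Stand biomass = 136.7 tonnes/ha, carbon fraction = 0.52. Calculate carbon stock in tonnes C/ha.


Formula: Carbon Stock = Biomass * Carbon Fraction
C = 136.7 t/ha * 0.52
C = 71.1 t C/ha

71.1


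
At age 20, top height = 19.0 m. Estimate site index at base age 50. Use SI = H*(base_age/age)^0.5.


Formula: SI = H_dom * (base_age / age)^0.5
Age ratio = 50 / 20 = 2.5
sqrt(age_ratio) = 1.58114
SI = 19.0 * 1.58114 = 30.0 m

30.0


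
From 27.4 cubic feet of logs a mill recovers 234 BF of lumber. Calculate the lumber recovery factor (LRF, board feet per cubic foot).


Formula: LRF = Lumber Output (BF) / Log Input (ft^3)
LRF = 234 BF / 27.4 ft^3
LRF = 8.54 BF/ft^3

8.54


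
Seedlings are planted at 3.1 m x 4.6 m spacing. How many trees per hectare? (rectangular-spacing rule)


Formula: TPH = 10000 m^2/ha / (spacing_x * spacing_y)
Area per tree = 3.1 m * 4.6 m = 14.26 m^2
TPH = 10000 / 14.26 = 701 trees/ha

701


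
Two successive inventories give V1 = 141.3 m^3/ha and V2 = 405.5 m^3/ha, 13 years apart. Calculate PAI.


Formula: PAI = (V_T2 - V_T1) / (T2 - T1)
Volume increment = 405.5 - 141.3 = 264.2 m^3/ha
PAI = 264.2 / 13 = 20.32 m^3/ha/year

20.32


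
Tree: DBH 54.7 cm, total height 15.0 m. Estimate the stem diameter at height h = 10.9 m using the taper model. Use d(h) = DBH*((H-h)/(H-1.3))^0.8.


Taper: d(h) = DBH * ((H - h) / (H - 1.3))^0.8
Numerator = H - h = 15.0 - 10.9 = 4.1 m
Denominator = H - 1.3 = 15.0 - 1.3 = 13.7 m
Ratio = 4.1 / 13.7 = 0.29927
d = 54.7 * 0.29927^0.8 = 20.8 cm

20.8


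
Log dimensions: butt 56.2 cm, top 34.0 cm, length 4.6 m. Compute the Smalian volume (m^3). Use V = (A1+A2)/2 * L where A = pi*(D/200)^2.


Smalian: V = (A1 + A2)/2 * L,  A = pi*(D/200)^2
A1 = pi*(56.2/200)^2 = 0.248063 m^2
A2 = pi*(34.0/200)^2 = 0.090792 m^2
V = (0.248063+0.090792)/2*4.6 = 0.7794 m^3

0.7794


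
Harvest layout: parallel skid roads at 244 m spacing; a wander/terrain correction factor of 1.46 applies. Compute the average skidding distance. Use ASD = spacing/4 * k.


Formula: ASD = (spacing / 4) * correction
Uncorrected distance = spacing / 4 = 244 / 4 = 61 m
ASD = 61 * 1.46 = 89 m

89


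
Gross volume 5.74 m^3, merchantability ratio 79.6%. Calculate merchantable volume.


Formula: MV = V_total * (merchantable_pct / 100)
Merchantable fraction = 79.6% / 100 = 0.796
MV = 5.74 m^3 * 0.796 = 4.569 m^3

4.569


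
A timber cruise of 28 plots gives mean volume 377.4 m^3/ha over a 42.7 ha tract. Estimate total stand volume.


Formula: Total Volume = Mean Volume per ha * Total Area
Total Volume = 377.4 m^3/ha * 42.7 ha
Total Volume = 16115 m^3

16115


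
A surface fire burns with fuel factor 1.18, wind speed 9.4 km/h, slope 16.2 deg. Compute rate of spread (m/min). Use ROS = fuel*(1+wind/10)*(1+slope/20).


Formula: ROS = fuel * (1 + wind/10) * (1 + slope/20)
Wind factor = 1 + 9.4/10 = 1.94
Slope factor = 1 + 16.2/20 = 1.81
ROS = 1.18 * 1.94 * 1.81 = 4.14 m/min

4.14


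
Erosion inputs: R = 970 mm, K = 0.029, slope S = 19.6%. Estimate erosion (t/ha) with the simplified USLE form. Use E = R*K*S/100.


Formula: E = R * K * S / 100  (simplified USLE)
R * K = 970 * 0.029 = 28.13
E = 28.13 * 19.6 / 100 = 5.51 t/ha

5.51


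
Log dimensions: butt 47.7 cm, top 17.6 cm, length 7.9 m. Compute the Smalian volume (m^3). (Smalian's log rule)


Smalian: V = (A1 + A2)/2 * L,  A = pi*(D/200)^2
A1 = pi*(47.7/200)^2 = 0.178701 m^2
A2 = pi*(17.6/200)^2 = 0.024328 m^2
V = (0.178701+0.024328)/2*7.9 = 0.802 m^3

0.802


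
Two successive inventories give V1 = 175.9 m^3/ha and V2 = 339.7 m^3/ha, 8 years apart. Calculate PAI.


Formula: PAI = (V_T2 - V_T1) / (T2 - T1)
Volume increment = 339.7 - 175.9 = 163.8 m^3/ha
PAI = 163.8 / 8 = 20.48 m^3/ha/year

20.48


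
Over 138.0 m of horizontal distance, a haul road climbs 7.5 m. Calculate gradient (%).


Formula: Gradient = rise / run * 100
Gradient = 7.5 / 138.0 * 100 = 5.4%

5.4


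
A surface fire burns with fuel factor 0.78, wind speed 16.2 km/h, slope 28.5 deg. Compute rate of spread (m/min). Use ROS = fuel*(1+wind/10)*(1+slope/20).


Formula: ROS = fuel * (1 + wind/10) * (1 + slope/20)
Wind factor = 1 + 16.2/10 = 2.62
Slope factor = 1 + 28.5/20 = 2.425
ROS = 0.78 * 2.62 * 2.425 = 4.96 m/min

4.96


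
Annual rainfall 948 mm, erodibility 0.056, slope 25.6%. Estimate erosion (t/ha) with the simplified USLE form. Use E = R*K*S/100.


Formula: E = R * K * S / 100  (simplified USLE)
R * K = 948 * 0.056 = 53.088
E = 53.088 * 25.6 / 100 = 13.59 t/ha

13.59


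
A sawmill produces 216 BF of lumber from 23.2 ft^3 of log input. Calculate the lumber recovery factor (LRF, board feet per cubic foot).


Formula: LRF = Lumber Output (BF) / Log Input (ft^3)
LRF = 216 BF / 23.2 ft^3
LRF = 9.31 BF/ft^3

9.31


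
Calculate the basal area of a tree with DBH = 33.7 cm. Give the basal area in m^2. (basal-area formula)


Formula: BA = pi * (DBH/2)^2 / 10000  (cm^2 to m^2)
Radius = DBH/2 = 33.7/2 = 16.85 cm
BA = pi * 16.85^2 / 10000
   = 891.9688 cm^2 / 10000
   = 0.0892 m^2

0.0892


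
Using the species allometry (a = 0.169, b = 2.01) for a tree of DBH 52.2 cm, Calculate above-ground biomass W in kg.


Formula: W = a * DBH^b  (allometric power law)
DBH^b = 52.2^2.01 = 2834.7692
W = 0.169 * 2834.7692 = 479.1 kg

479.1


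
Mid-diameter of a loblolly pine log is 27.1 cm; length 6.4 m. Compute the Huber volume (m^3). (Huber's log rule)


Huber: V = Am * L,  Am = pi*(Dm/200)^2
Am = pi*(27.1/200)^2 = 0.05768 m^2
V = 0.05768*6.4 = 0.3692 m^3

0.3692


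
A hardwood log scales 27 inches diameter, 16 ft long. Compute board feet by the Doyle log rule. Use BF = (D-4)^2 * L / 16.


Doyle: BF = (D - 4)^2 * L / 16
Adjusted diameter = 27 - 4 = 23 in
(D-4)^2 = 23^2 = 529
BF = 529 * 16 / 16 = 529 BF

529


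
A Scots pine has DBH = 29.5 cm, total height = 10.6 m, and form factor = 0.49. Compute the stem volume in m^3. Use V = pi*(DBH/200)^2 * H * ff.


Formula: V = pi * (DBH/200)^2 * H * ff
Radius = DBH/200 = 29.5/200 = 0.1475 m
Radius^2 = 0.1475^2 = 0.02175625 m^2
V = pi * 0.02175625 * 10.6 * 0.49
V = 0.355 m^3

0.355


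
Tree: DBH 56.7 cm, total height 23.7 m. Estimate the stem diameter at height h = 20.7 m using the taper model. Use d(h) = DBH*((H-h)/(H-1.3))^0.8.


Taper: d(h) = DBH * ((H - h) / (H - 1.3))^0.8
Numerator = H - h = 23.7 - 20.7 = 3.0 m
Denominator = H - 1.3 = 23.7 - 1.3 = 22.4 m
Ratio = 3.0 / 22.4 = 0.13393
d = 56.7 * 0.13393^0.8 = 11.4 cm

11.4


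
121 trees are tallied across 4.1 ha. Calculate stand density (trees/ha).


Formula: Stand Density = N_trees / Area_ha
Density = 121 trees / 4.1 ha
Density = 30 trees/ha

30


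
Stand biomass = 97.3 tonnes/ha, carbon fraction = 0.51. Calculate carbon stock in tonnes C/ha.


Formula: Carbon Stock = Biomass * Carbon Fraction
C = 97.3 t/ha * 0.51
C = 49.6 t C/ha

49.6


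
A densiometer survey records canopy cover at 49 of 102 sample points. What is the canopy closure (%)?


Formula: Canopy closure = covered points / total points * 100
Closure = 49 / 102 * 100
Closure = 0.4804 * 100 = 48.0%

48.0


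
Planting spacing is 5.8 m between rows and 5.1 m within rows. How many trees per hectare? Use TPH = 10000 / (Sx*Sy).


Formula: TPH = 10000 m^2/ha / (spacing_x * spacing_y)
Area per tree = 5.8 m * 5.1 m = 29.58 m^2
TPH = 10000 / 29.58 = 338 trees/ha

338


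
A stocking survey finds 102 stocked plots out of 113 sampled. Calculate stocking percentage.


Formula: Stocking % = stocked plots / total plots * 100
Stocking = 102 / 113 * 100
Stocking = 0.9027 * 100 = 90.3%

90.3


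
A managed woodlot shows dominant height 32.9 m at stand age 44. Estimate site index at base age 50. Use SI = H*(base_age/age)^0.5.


Formula: SI = H_dom * (base_age / age)^0.5
Age ratio = 50 / 44 = 1.13636
sqrt(age_ratio) = 1.066
SI = 32.9 * 1.066 = 35.1 m

35.1


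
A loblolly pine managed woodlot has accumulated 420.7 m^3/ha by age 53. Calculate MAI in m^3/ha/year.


Formula: MAI = Total Volume / Stand Age
MAI = 420.7 m^3/ha / 53 years
MAI = 7.94 m^3/ha/year

7.94


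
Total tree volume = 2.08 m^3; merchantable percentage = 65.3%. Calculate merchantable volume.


Formula: MV = V_total * (merchantable_pct / 100)
Merchantable fraction = 65.3% / 100 = 0.653
MV = 2.08 m^3 * 0.653 = 1.358 m^3

1.358


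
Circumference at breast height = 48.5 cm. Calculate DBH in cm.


Formula: DBH = C / pi
DBH = 48.5 / pi
pi = 3.14159...
DBH = 15.4 cm

15.4


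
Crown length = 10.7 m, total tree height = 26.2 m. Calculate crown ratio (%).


Formula: Crown Ratio = (Crown Length / Total Height) * 100
CR = (10.7 m / 26.2 m) * 100
CR = 0.4084 * 100 = 40.8%

40.8


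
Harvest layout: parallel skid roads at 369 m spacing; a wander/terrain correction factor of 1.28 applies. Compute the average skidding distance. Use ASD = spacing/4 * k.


Formula: ASD = (spacing / 4) * correction
Uncorrected distance = spacing / 4 = 369 / 4 = 92.25 m
ASD = 92.25 * 1.28 = 118 m

118


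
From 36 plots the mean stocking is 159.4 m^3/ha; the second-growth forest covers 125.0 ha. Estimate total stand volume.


Formula: Total Volume = Mean Volume per ha * Total Area
Total Volume = 159.4 m^3/ha * 125.0 ha
Total Volume = 19925 m^3

19925


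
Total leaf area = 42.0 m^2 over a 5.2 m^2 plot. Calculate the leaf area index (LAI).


Formula: LAI = total leaf area / ground area  (dimensionless)
LAI = 42.0 m^2 / 5.2 m^2
LAI = 8.08

8.08


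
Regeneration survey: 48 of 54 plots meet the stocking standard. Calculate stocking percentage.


Formula: Stocking % = stocked plots / total plots * 100
Stocking = 48 / 54 * 100
Stocking = 0.8889 * 100 = 88.9%

88.9


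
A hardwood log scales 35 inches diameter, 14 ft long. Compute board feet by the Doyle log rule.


Doyle: BF = (D - 4)^2 * L / 16
Adjusted diameter = 35 - 4 = 31 in
(D-4)^2 = 31^2 = 961
BF = 961 * 14 / 16 = 841 BF

841


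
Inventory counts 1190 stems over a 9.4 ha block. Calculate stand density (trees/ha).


Formula: Stand Density = N_trees / Area_ha
Density = 1190 trees / 9.4 ha
Density = 127 trees/ha

127


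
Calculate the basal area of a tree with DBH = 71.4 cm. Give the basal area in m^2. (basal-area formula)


Formula: BA = pi * (DBH/2)^2 / 10000  (cm^2 to m^2)
Radius = DBH/2 = 71.4/2 = 35.7 cm
BA = pi * 35.7^2 / 10000
   = 4003.9284 cm^2 / 10000
   = 0.4004 m^2

0.4004


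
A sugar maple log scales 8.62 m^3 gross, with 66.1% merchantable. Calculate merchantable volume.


Formula: MV = V_total * (merchantable_pct / 100)
Merchantable fraction = 66.1% / 100 = 0.661
MV = 8.62 m^3 * 0.661 = 5.698 m^3

5.698


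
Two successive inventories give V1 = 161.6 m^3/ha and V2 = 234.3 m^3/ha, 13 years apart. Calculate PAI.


Formula: PAI = (V_T2 - V_T1) / (T2 - T1)
Volume increment = 234.3 - 161.6 = 72.7 m^3/ha
PAI = 72.7 / 13 = 5.59 m^3/ha/year

5.59


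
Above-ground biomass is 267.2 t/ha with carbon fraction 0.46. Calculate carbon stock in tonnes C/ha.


Formula: Carbon Stock = Biomass * Carbon Fraction
C = 267.2 t/ha * 0.46
C = 122.9 t C/ha

122.9


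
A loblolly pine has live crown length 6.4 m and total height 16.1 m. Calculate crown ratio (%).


Formula: Crown Ratio = (Crown Length / Total Height) * 100
CR = (6.4 m / 16.1 m) * 100
CR = 0.3975 * 100 = 39.8%

39.8


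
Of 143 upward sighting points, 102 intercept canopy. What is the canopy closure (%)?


Formula: Canopy closure = covered points / total points * 100
Closure = 102 / 143 * 100
Closure = 0.7133 * 100 = 71.3%

71.3


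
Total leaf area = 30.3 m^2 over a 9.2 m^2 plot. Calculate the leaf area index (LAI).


Formula: LAI = total leaf area / ground area  (dimensionless)
LAI = 30.3 m^2 / 9.2 m^2
LAI = 3.29

3.29


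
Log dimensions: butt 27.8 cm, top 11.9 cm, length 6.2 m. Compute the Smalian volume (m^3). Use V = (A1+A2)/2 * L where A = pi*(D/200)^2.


Smalian: V = (A1 + A2)/2 * L,  A = pi*(D/200)^2
A1 = pi*(27.8/200)^2 = 0.060699 m^2
A2 = pi*(11.9/200)^2 = 0.011122 m^2
V = (0.060699+0.011122)/2*6.2 = 0.2226 m^3

0.2226


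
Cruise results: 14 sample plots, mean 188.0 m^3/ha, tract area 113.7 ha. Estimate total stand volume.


Formula: Total Volume = Mean Volume per ha * Total Area
Total Volume = 188.0 m^3/ha * 113.7 ha
Total Volume = 21376 m^3

21376


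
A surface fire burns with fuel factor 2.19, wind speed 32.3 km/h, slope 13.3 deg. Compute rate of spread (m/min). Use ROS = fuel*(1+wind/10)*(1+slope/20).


Formula: ROS = fuel * (1 + wind/10) * (1 + slope/20)
Wind factor = 1 + 32.3/10 = 4.23
Slope factor = 1 + 13.3/20 = 1.665
ROS = 2.19 * 4.23 * 1.665 = 15.42 m/min

15.42


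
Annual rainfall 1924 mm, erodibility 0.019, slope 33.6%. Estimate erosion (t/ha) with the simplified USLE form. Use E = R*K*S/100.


Formula: E = R * K * S / 100  (simplified USLE)
R * K = 1924 * 0.019 = 36.556
E = 36.556 * 33.6 / 100 = 12.28 t/ha

12.28


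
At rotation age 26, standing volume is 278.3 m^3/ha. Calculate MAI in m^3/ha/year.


Formula: MAI = Total Volume / Stand Age
MAI = 278.3 m^3/ha / 26 years
MAI = 10.7 m^3/ha/year

10.7


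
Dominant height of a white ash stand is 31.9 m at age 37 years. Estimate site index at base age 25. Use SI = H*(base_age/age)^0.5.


Formula: SI = H_dom * (base_age / age)^0.5
Age ratio = 25 / 37 = 0.67568
sqrt(age_ratio) = 0.82199
SI = 31.9 * 0.82199 = 26.2 m

26.2


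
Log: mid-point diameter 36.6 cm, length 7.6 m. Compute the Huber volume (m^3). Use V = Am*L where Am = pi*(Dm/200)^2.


Huber: V = Am * L,  Am = pi*(Dm/200)^2
Am = pi*(36.6/200)^2 = 0.105209 m^2
V = 0.105209*7.6 = 0.7996 m^3

0.7996


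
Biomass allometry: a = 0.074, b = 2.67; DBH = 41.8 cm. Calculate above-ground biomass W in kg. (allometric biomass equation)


Formula: W = a * DBH^b  (allometric power law)
DBH^b = 41.8^2.67 = 21307.9011
W = 0.074 * 21307.9011 = 1576.8 kg

1576.8


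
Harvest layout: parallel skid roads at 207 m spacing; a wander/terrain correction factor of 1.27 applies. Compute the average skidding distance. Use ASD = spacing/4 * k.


Formula: ASD = (spacing / 4) * correction
Uncorrected distance = spacing / 4 = 207 / 4 = 51.75 m
ASD = 51.75 * 1.27 = 66 m

66


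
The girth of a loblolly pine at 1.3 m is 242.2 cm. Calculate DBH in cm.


Formula: DBH = C / pi
DBH = 242.2 / pi
pi = 3.14159...
DBH = 77.1 cm

77.1


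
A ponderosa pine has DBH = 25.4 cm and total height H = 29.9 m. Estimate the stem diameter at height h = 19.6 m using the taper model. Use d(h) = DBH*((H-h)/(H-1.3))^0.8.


Taper: d(h) = DBH * ((H - h) / (H - 1.3))^0.8
Numerator = H - h = 29.9 - 19.6 = 10.3 m
Denominator = H - 1.3 = 29.9 - 1.3 = 28.6 m
Ratio = 10.3 / 28.6 = 0.36014
d = 25.4 * 0.36014^0.8 = 11.2 cm

11.2


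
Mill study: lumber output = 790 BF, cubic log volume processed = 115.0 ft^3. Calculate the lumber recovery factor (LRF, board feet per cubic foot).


Formula: LRF = Lumber Output (BF) / Log Input (ft^3)
LRF = 790 BF / 115.0 ft^3
LRF = 6.87 BF/ft^3

6.87


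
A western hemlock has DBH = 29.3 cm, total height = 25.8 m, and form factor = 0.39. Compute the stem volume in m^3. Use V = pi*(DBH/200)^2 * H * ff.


Formula: V = pi * (DBH/200)^2 * H * ff
Radius = DBH/200 = 29.3/200 = 0.1465 m
Radius^2 = 0.1465^2 = 0.02146225 m^2
V = pi * 0.02146225 * 25.8 * 0.39
V = 0.678 m^3

0.678


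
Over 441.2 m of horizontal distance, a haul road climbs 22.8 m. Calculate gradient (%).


Formula: Gradient = rise / run * 100
Gradient = 22.8 / 441.2 * 100 = 5.2%

5.2


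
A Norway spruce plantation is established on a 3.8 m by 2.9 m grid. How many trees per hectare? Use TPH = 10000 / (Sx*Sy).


Formula: TPH = 10000 m^2/ha / (spacing_x * spacing_y)
Area per tree = 3.8 m * 2.9 m = 11.02 m^2
TPH = 10000 / 11.02 = 907 trees/ha

907


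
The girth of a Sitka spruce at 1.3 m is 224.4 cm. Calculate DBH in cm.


Formula: DBH = C / pi
DBH = 224.4 / pi
pi = 3.14159...
DBH = 71.4 cm

71.4


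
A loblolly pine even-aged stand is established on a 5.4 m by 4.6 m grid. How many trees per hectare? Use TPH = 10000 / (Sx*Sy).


Formula: TPH = 10000 m^2/ha / (spacing_x * spacing_y)
Area per tree = 5.4 m * 4.6 m = 24.84 m^2
TPH = 10000 / 24.84 = 403 trees/ha

403


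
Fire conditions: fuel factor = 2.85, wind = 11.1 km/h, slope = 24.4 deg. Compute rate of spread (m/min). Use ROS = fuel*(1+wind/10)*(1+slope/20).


Formula: ROS = fuel * (1 + wind/10) * (1 + slope/20)
Wind factor = 1 + 11.1/10 = 2.11
Slope factor = 1 + 24.4/20 = 2.22
ROS = 2.85 * 2.11 * 2.22 = 13.35 m/min

13.35


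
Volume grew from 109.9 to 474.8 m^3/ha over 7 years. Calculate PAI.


Formula: PAI = (V_T2 - V_T1) / (T2 - T1)
Volume increment = 474.8 - 109.9 = 364.9 m^3/ha
PAI = 364.9 / 7 = 52.13 m^3/ha/year

52.13


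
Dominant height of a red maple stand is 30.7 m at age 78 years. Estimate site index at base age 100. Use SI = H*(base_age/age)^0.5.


Formula: SI = H_dom * (base_age / age)^0.5
Age ratio = 100 / 78 = 1.28205
sqrt(age_ratio) = 1.13228
SI = 30.7 * 1.13228 = 34.8 m

34.8


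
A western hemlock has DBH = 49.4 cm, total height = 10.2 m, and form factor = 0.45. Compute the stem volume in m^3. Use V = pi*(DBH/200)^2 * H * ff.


Formula: V = pi * (DBH/200)^2 * H * ff
Radius = DBH/200 = 49.4/200 = 0.247 m
Radius^2 = 0.247^2 = 0.061009 m^2
V = pi * 0.061009 * 10.2 * 0.45
V = 0.88 m^3

0.88


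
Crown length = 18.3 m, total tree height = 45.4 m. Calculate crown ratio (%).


Formula: Crown Ratio = (Crown Length / Total Height) * 100
CR = (18.3 m / 45.4 m) * 100
CR = 0.4031 * 100 = 40.3%

40.3


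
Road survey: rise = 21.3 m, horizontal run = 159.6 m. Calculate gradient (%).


Formula: Gradient = rise / run * 100
Gradient = 21.3 / 159.6 * 100 = 13.3%

13.3


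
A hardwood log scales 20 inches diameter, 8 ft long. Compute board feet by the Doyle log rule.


Doyle: BF = (D - 4)^2 * L / 16
Adjusted diameter = 20 - 4 = 16 in
(D-4)^2 = 16^2 = 256
BF = 256 * 8 / 16 = 128 BF

128


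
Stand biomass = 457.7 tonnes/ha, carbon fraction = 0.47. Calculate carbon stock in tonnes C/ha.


Formula: Carbon Stock = Biomass * Carbon Fraction
C = 457.7 t/ha * 0.47
C = 215.1 t C/ha

215.1


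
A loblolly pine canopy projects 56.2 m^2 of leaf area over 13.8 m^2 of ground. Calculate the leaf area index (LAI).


Formula: LAI = total leaf area / ground area  (dimensionless)
LAI = 56.2 m^2 / 13.8 m^2
LAI = 4.07

4.07


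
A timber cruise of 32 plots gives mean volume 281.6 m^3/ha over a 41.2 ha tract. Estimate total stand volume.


Formula: Total Volume = Mean Volume per ha * Total Area
Total Volume = 281.6 m^3/ha * 41.2 ha
Total Volume = 11602 m^3

11602


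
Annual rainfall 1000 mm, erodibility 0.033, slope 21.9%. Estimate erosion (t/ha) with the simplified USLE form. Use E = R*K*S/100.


Formula: E = R * K * S / 100  (simplified USLE)
R * K = 1000 * 0.033 = 33.0
E = 33.0 * 21.9 / 100 = 7.23 t/ha

7.23


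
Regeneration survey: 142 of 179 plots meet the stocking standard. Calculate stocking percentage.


Formula: Stocking % = stocked plots / total plots * 100
Stocking = 142 / 179 * 100
Stocking = 0.7933 * 100 = 79.3%

79.3


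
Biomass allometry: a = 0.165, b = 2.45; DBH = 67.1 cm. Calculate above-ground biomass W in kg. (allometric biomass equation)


Formula: W = a * DBH^b  (allometric power law)
DBH^b = 67.1^2.45 = 29886.1639
W = 0.165 * 29886.1639 = 4931.2 kg

4931.2


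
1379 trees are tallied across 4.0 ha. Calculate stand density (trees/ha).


Formula: Stand Density = N_trees / Area_ha
Density = 1379 trees / 4.0 ha
Density = 345 trees/ha

345


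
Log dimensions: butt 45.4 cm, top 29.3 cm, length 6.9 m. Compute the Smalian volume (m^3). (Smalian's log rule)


Smalian: V = (A1 + A2)/2 * L,  A = pi*(D/200)^2
A1 = pi*(45.4/200)^2 = 0.161883 m^2
A2 = pi*(29.3/200)^2 = 0.067426 m^2
V = (0.161883+0.067426)/2*6.9 = 0.7911 m^3

0.7911


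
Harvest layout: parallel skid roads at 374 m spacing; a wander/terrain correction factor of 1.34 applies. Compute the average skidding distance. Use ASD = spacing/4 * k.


Formula: ASD = (spacing / 4) * correction
Uncorrected distance = spacing / 4 = 374 / 4 = 93.5 m
ASD = 93.5 * 1.34 = 125 m

125


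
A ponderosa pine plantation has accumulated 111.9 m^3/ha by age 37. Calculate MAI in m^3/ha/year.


Formula: MAI = Total Volume / Stand Age
MAI = 111.9 m^3/ha / 37 years
MAI = 3.02 m^3/ha/year

3.02


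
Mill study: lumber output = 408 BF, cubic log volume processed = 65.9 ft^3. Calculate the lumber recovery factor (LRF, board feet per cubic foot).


Formula: LRF = Lumber Output (BF) / Log Input (ft^3)
LRF = 408 BF / 65.9 ft^3
LRF = 6.19 BF/ft^3

6.19


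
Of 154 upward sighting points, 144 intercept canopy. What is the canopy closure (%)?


Formula: Canopy closure = covered points / total points * 100
Closure = 144 / 154 * 100
Closure = 0.9351 * 100 = 93.5%

93.5


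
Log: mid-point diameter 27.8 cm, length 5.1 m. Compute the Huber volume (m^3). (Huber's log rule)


Huber: V = Am * L,  Am = pi*(Dm/200)^2
Am = pi*(27.8/200)^2 = 0.060699 m^2
V = 0.060699*5.1 = 0.3096 m^3

0.3096


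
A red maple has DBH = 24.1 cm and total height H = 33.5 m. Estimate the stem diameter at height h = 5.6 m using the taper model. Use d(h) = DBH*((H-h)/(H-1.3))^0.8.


Taper: d(h) = DBH * ((H - h) / (H - 1.3))^0.8
Numerator = H - h = 33.5 - 5.6 = 27.9 m
Denominator = H - 1.3 = 33.5 - 1.3 = 32.2 m
Ratio = 27.9 / 32.2 = 0.86646
d = 24.1 * 0.86646^0.8 = 21.5 cm

21.5


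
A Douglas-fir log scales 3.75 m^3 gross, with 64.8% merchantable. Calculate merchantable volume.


Formula: MV = V_total * (merchantable_pct / 100)
Merchantable fraction = 64.8% / 100 = 0.648
MV = 3.75 m^3 * 0.648 = 2.43 m^3

2.43


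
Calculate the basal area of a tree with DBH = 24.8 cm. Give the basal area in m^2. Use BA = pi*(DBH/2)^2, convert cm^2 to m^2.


Formula: BA = pi * (DBH/2)^2 / 10000  (cm^2 to m^2)
Radius = DBH/2 = 24.8/2 = 12.4 cm
BA = pi * 12.4^2 / 10000
   = 483.0513 cm^2 / 10000
   = 0.0483 m^2

0.0483


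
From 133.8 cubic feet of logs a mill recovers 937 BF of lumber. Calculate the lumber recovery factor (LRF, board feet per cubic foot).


Formula: LRF = Lumber Output (BF) / Log Input (ft^3)
LRF = 937 BF / 133.8 ft^3
LRF = 7.0 BF/ft^3

7.0


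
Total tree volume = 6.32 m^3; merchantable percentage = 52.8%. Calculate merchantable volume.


Formula: MV = V_total * (merchantable_pct / 100)
Merchantable fraction = 52.8% / 100 = 0.528
MV = 6.32 m^3 * 0.528 = 3.337 m^3

3.337


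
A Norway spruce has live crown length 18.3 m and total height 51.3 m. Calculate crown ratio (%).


Formula: Crown Ratio = (Crown Length / Total Height) * 100
CR = (18.3 m / 51.3 m) * 100
CR = 0.3567 * 100 = 35.7%

35.7


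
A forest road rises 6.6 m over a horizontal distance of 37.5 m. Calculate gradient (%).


Formula: Gradient = rise / run * 100
Gradient = 6.6 / 37.5 * 100 = 17.6%

17.6


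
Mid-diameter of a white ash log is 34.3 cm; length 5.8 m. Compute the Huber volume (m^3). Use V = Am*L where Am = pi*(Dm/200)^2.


Huber: V = Am * L,  Am = pi*(Dm/200)^2
Am = pi*(34.3/200)^2 = 0.092401 m^2
V = 0.092401*5.8 = 0.5359 m^3

0.5359


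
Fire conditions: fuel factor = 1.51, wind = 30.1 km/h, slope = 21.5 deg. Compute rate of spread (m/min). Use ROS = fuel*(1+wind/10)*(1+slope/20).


Formula: ROS = fuel * (1 + wind/10) * (1 + slope/20)
Wind factor = 1 + 30.1/10 = 4.01
Slope factor = 1 + 21.5/20 = 2.075
ROS = 1.51 * 4.01 * 2.075 = 12.56 m/min

12.56


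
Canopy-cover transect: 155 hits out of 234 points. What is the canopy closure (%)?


Formula: Canopy closure = covered points / total points * 100
Closure = 155 / 234 * 100
Closure = 0.6624 * 100 = 66.2%

66.2


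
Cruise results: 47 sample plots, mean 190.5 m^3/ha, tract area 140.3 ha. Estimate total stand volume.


Formula: Total Volume = Mean Volume per ha * Total Area
Total Volume = 190.5 m^3/ha * 140.3 ha
Total Volume = 26727 m^3

26727


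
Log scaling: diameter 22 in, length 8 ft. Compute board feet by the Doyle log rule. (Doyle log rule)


Doyle: BF = (D - 4)^2 * L / 16
Adjusted diameter = 22 - 4 = 18 in
(D-4)^2 = 18^2 = 324
BF = 324 * 8 / 16 = 162 BF

162


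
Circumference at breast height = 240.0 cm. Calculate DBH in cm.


Formula: DBH = C / pi
DBH = 240.0 / pi
pi = 3.14159...
DBH = 76.4 cm

76.4


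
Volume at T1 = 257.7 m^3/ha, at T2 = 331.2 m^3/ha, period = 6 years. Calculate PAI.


Formula: PAI = (V_T2 - V_T1) / (T2 - T1)
Volume increment = 331.2 - 257.7 = 73.5 m^3/ha
PAI = 73.5 / 6 = 12.25 m^3/ha/year

12.25


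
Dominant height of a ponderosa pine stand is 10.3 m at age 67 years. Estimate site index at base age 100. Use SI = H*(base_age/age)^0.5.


Formula: SI = H_dom * (base_age / age)^0.5
Age ratio = 100 / 67 = 1.49254
sqrt(age_ratio) = 1.22169
SI = 10.3 * 1.22169 = 12.6 m

12.6


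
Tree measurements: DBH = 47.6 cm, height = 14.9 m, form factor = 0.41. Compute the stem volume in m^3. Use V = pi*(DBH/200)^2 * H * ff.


Formula: V = pi * (DBH/200)^2 * H * ff
Radius = DBH/200 = 47.6/200 = 0.238 m
Radius^2 = 0.238^2 = 0.056644 m^2
V = pi * 0.056644 * 14.9 * 0.41
V = 1.087 m^3

1.087


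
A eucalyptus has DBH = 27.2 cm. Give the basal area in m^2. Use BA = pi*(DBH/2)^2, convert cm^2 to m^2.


Formula: BA = pi * (DBH/2)^2 / 10000  (cm^2 to m^2)
Radius = DBH/2 = 27.2/2 = 13.6 cm
BA = pi * 13.6^2 / 10000
   = 581.069 cm^2 / 10000
   = 0.0581 m^2

0.0581


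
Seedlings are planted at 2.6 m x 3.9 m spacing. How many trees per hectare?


Formula: TPH = 10000 m^2/ha / (spacing_x * spacing_y)
Area per tree = 2.6 m * 3.9 m = 10.14 m^2
TPH = 10000 / 10.14 = 986 trees/ha

986


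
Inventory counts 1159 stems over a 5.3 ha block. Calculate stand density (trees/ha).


Formula: Stand Density = N_trees / Area_ha
Density = 1159 trees / 5.3 ha
Density = 219 trees/ha

219


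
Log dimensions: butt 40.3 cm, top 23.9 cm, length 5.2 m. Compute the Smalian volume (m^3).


Smalian: V = (A1 + A2)/2 * L,  A = pi*(D/200)^2
A1 = pi*(40.3/200)^2 = 0.127556 m^2
A2 = pi*(23.9/200)^2 = 0.044863 m^2
V = (0.127556+0.044863)/2*5.2 = 0.4483 m^3

0.4483


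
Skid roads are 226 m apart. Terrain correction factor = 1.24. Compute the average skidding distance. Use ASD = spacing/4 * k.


Formula: ASD = (spacing / 4) * correction
Uncorrected distance = spacing / 4 = 226 / 4 = 56.5 m
ASD = 56.5 * 1.24 = 70 m

70


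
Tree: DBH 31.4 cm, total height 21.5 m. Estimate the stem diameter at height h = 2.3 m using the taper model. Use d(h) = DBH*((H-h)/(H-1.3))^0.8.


Taper: d(h) = DBH * ((H - h) / (H - 1.3))^0.8
Numerator = H - h = 21.5 - 2.3 = 19.2 m
Denominator = H - 1.3 = 21.5 - 1.3 = 20.2 m
Ratio = 19.2 / 20.2 = 0.9505
d = 31.4 * 0.9505^0.8 = 30.2 cm

30.2


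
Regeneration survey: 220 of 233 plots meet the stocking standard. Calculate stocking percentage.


Formula: Stocking % = stocked plots / total plots * 100
Stocking = 220 / 233 * 100
Stocking = 0.9442 * 100 = 94.4%

94.4


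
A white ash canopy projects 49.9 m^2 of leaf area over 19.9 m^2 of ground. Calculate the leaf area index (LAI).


Formula: LAI = total leaf area / ground area  (dimensionless)
LAI = 49.9 m^2 / 19.9 m^2
LAI = 2.51

2.51


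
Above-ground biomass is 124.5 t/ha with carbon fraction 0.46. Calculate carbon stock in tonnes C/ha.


Formula: Carbon Stock = Biomass * Carbon Fraction
C = 124.5 t/ha * 0.46
C = 57.3 t C/ha

57.3


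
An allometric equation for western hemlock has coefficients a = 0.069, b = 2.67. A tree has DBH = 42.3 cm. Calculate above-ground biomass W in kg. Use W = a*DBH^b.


Formula: W = a * DBH^b  (allometric power law)
DBH^b = 42.3^2.67 = 21995.2438
W = 0.069 * 21995.2438 = 1517.7 kg

1517.7


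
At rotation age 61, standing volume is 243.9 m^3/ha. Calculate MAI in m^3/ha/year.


Formula: MAI = Total Volume / Stand Age
MAI = 243.9 m^3/ha / 61 years
MAI = 4.0 m^3/ha/year

4.0


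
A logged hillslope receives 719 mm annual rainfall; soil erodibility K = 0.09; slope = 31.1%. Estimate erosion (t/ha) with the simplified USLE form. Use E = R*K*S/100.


Formula: E = R * K * S / 100  (simplified USLE)
R * K = 719 * 0.09 = 64.71
E = 64.71 * 31.1 / 100 = 20.12 t/ha

20.12


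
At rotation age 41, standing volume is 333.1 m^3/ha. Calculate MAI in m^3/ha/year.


Formula: MAI = Total Volume / Stand Age
MAI = 333.1 m^3/ha / 41 years
MAI = 8.12 m^3/ha/year

8.12


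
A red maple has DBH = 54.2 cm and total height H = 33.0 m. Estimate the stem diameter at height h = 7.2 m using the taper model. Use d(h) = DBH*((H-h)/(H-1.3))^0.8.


Taper: d(h) = DBH * ((H - h) / (H - 1.3))^0.8
Numerator = H - h = 33.0 - 7.2 = 25.8 m
Denominator = H - 1.3 = 33.0 - 1.3 = 31.7 m
Ratio = 25.8 / 31.7 = 0.81388
d = 54.2 * 0.81388^0.8 = 46.0 cm

46.0


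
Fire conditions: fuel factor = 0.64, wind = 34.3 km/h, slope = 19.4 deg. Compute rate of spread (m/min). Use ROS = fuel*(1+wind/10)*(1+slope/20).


Formula: ROS = fuel * (1 + wind/10) * (1 + slope/20)
Wind factor = 1 + 34.3/10 = 4.43
Slope factor = 1 + 19.4/20 = 1.97
ROS = 0.64 * 4.43 * 1.97 = 5.59 m/min

5.59


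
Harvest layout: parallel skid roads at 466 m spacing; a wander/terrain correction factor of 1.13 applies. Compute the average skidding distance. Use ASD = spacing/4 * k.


Formula: ASD = (spacing / 4) * correction
Uncorrected distance = spacing / 4 = 466 / 4 = 116.5 m
ASD = 116.5 * 1.13 = 132 m

132


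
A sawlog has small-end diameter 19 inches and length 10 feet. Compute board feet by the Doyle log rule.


Doyle: BF = (D - 4)^2 * L / 16
Adjusted diameter = 19 - 4 = 15 in
(D-4)^2 = 15^2 = 225
BF = 225 * 10 / 16 = 141 BF

141


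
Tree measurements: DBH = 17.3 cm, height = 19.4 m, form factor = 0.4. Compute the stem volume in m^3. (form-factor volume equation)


Formula: V = pi * (DBH/200)^2 * H * ff
Radius = DBH/200 = 17.3/200 = 0.0865 m
Radius^2 = 0.0865^2 = 0.00748225 m^2
V = pi * 0.00748225 * 19.4 * 0.4
V = 0.182 m^3

0.182


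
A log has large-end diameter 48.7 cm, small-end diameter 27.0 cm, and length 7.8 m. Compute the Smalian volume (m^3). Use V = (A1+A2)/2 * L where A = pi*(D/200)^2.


Smalian: V = (A1 + A2)/2 * L,  A = pi*(D/200)^2
A1 = pi*(48.7/200)^2 = 0.186272 m^2
A2 = pi*(27.0/200)^2 = 0.057256 m^2
V = (0.186272+0.057256)/2*7.8 = 0.9498 m^3

0.9498


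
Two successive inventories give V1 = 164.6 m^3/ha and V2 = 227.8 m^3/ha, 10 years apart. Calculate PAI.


Formula: PAI = (V_T2 - V_T1) / (T2 - T1)
Volume increment = 227.8 - 164.6 = 63.2 m^3/ha
PAI = 63.2 / 10 = 6.32 m^3/ha/year

6.32


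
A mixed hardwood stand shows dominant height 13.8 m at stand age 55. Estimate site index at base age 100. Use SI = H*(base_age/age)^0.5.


Formula: SI = H_dom * (base_age / age)^0.5
Age ratio = 100 / 55 = 1.81818
sqrt(age_ratio) = 1.3484
SI = 13.8 * 1.3484 = 18.6 m

18.6


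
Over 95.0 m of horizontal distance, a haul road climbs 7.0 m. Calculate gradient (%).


Formula: Gradient = rise / run * 100
Gradient = 7.0 / 95.0 * 100 = 7.4%

7.4


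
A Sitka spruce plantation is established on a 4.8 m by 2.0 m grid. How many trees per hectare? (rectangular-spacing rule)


Formula: TPH = 10000 m^2/ha / (spacing_x * spacing_y)
Area per tree = 4.8 m * 2.0 m = 9.6 m^2
TPH = 10000 / 9.6 = 1042 trees/ha

1042


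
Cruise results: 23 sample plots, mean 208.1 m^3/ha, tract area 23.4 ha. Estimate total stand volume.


Formula: Total Volume = Mean Volume per ha * Total Area
Total Volume = 208.1 m^3/ha * 23.4 ha
Total Volume = 4870 m^3

4870


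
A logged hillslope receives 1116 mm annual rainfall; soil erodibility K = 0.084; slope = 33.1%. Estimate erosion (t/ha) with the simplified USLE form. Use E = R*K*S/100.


Formula: E = R * K * S / 100  (simplified USLE)
R * K = 1116 * 0.084 = 93.744
E = 93.744 * 33.1 / 100 = 31.03 t/ha

31.03


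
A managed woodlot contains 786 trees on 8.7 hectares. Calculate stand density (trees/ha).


Formula: Stand Density = N_trees / Area_ha
Density = 786 trees / 8.7 ha
Density = 90 trees/ha

90


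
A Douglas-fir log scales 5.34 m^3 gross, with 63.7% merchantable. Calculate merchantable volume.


Formula: MV = V_total * (merchantable_pct / 100)
Merchantable fraction = 63.7% / 100 = 0.637
MV = 5.34 m^3 * 0.637 = 3.402 m^3

3.402


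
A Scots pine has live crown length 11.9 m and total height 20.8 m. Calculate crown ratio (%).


Formula: Crown Ratio = (Crown Length / Total Height) * 100
CR = (11.9 m / 20.8 m) * 100
CR = 0.5721 * 100 = 57.2%

57.2


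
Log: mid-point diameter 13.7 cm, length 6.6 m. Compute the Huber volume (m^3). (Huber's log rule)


Huber: V = Am * L,  Am = pi*(Dm/200)^2
Am = pi*(13.7/200)^2 = 0.014741 m^2
V = 0.014741*6.6 = 0.0973 m^3

0.0973


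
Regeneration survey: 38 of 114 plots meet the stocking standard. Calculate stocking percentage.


Formula: Stocking % = stocked plots / total plots * 100
Stocking = 38 / 114 * 100
Stocking = 0.3333 * 100 = 33.3%

33.3


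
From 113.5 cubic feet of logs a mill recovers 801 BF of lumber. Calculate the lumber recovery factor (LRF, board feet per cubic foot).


Formula: LRF = Lumber Output (BF) / Log Input (ft^3)
LRF = 801 BF / 113.5 ft^3
LRF = 7.06 BF/ft^3

7.06


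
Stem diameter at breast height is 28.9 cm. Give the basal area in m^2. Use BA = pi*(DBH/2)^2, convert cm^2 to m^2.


Formula: BA = pi * (DBH/2)^2 / 10000  (cm^2 to m^2)
Radius = DBH/2 = 28.9/2 = 14.45 cm
BA = pi * 14.45^2 / 10000
   = 655.9724 cm^2 / 10000
   = 0.0656 m^2

0.0656


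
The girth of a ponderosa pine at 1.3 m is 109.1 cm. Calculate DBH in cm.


Formula: DBH = C / pi
DBH = 109.1 / pi
pi = 3.14159...
DBH = 34.7 cm

34.7


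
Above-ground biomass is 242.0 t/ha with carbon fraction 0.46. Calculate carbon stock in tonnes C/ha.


Formula: Carbon Stock = Biomass * Carbon Fraction
C = 242.0 t/ha * 0.46
C = 111.3 t C/ha

111.3


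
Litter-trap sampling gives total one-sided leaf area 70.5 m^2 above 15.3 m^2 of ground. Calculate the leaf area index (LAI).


Formula: LAI = total leaf area / ground area  (dimensionless)
LAI = 70.5 m^2 / 15.3 m^2
LAI = 4.61

4.61


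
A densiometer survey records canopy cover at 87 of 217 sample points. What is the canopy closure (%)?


Formula: Canopy closure = covered points / total points * 100
Closure = 87 / 217 * 100
Closure = 0.4009 * 100 = 40.1%

40.1
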